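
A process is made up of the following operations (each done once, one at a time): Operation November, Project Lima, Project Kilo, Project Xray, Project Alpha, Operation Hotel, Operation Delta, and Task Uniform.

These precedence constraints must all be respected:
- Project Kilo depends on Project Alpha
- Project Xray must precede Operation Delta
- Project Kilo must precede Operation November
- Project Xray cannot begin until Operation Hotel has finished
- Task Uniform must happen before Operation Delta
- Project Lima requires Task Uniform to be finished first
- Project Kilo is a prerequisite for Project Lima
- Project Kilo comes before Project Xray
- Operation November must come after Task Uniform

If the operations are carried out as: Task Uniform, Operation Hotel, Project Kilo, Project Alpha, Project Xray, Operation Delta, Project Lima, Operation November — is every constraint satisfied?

The sequence places Project Kilo ahead of Project Alpha.
That contradicts the constraint that Project Alpha must precede Project Kilo.

No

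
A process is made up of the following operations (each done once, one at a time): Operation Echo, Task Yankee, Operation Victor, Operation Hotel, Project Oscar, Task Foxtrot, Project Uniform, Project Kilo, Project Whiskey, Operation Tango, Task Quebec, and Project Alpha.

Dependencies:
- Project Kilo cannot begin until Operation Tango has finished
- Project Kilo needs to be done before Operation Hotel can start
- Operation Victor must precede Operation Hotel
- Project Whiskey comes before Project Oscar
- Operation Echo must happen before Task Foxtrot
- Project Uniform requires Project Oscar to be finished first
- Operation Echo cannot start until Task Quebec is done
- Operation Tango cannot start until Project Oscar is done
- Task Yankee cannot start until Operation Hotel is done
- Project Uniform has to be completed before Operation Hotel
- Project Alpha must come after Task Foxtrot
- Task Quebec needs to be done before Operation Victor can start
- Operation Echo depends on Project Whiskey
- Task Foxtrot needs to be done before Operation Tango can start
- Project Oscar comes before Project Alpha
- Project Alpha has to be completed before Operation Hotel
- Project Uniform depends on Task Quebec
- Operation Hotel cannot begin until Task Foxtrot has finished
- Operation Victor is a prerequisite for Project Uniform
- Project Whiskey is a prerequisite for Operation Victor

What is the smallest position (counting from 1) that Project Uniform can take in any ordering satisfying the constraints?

5

Working backwards through the constraints from Project Uniform, its full set of required predecessors is Operation Victor, Project Oscar, Project Whiskey, Task Quebec — 4 of them.
With 4 mandatory predecessors, the earliest Project Uniform can sit is position 4+1 = 5, and placing just those 4 first achieves it.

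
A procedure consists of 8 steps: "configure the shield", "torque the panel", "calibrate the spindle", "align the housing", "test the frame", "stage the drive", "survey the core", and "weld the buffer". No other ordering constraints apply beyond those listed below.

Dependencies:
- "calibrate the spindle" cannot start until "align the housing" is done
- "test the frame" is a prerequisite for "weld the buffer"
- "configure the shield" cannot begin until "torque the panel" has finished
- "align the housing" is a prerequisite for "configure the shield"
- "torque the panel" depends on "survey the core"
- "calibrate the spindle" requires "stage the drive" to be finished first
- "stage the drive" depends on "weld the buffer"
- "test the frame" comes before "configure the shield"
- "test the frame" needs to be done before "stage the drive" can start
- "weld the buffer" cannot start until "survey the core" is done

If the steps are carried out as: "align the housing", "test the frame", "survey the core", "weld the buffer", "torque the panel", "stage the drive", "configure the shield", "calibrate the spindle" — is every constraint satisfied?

Every stated constraint is respected: "align the housing" sits at position 1, ahead of "calibrate the spindle" at position 8, and each of the other listed pairs likewise has the predecessor earlier in the sequence.

Yes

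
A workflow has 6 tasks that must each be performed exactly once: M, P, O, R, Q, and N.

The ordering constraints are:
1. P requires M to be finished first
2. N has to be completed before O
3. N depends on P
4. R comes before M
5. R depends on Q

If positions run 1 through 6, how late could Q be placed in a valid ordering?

Every task that must follow Q has to come after it. Tracing all chains starting from Q, those tasks are: M, P, O, R, N — 5 in total.
With 5 mandatory successors out of 6 tasks total, the latest slot for Q is 6−5 = 1, and it's reachable by doing all non-successors before Q.

1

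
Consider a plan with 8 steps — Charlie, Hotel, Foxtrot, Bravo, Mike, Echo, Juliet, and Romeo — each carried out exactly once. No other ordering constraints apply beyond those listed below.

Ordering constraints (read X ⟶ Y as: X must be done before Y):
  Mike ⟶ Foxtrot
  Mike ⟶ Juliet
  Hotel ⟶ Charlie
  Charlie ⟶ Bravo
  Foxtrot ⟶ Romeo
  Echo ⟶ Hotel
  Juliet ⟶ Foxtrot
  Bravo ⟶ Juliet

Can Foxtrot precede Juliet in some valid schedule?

The constraints give a chain Juliet → Foxtrot, which forces Juliet before Foxtrot.
Hence Foxtrot can never be scheduled before Juliet.

No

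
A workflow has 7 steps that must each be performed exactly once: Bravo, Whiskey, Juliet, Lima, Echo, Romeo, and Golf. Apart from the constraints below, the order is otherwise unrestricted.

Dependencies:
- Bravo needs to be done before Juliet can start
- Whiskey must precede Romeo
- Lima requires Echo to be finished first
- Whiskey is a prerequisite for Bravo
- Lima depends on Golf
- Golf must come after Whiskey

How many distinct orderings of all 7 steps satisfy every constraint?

2 steps have no prerequisites (Whiskey, Echo), so any of them could come first.
Enumerating by repeatedly choosing an available step (one whose prerequisites are all placed) gives 150 distinct complete orderings.

150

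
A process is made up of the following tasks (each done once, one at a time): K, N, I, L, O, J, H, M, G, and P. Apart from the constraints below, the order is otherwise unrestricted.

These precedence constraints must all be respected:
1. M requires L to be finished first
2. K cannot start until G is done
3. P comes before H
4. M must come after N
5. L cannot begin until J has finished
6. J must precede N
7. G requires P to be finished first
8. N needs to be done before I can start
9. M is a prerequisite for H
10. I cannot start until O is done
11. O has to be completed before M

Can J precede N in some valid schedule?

The constraints force J before N, so yes — every valid ordering has J earlier.

Yes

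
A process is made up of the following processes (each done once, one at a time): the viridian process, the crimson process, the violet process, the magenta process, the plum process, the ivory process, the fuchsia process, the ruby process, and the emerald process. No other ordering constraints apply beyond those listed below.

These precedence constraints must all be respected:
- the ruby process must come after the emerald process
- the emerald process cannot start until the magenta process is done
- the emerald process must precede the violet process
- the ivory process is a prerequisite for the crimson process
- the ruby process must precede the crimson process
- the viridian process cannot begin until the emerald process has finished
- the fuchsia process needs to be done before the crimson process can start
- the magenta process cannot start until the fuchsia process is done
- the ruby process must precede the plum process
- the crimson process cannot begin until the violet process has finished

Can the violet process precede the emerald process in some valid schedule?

Following the emerald process → the violet process, the emerald process must precede the violet process in every valid ordering.
So no valid ordering can have the violet process before the emerald process.

No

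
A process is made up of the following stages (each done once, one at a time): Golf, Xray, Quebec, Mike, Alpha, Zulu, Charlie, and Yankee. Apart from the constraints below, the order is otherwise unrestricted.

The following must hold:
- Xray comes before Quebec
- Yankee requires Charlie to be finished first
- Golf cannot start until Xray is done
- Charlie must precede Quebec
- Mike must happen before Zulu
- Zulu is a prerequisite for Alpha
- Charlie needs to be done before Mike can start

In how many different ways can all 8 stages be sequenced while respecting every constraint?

420

2 stages have no prerequisites (Xray, Charlie), so any of them could come first.
Systematically extending each partial ordering one stage at a time and counting, there are 420 complete orderings.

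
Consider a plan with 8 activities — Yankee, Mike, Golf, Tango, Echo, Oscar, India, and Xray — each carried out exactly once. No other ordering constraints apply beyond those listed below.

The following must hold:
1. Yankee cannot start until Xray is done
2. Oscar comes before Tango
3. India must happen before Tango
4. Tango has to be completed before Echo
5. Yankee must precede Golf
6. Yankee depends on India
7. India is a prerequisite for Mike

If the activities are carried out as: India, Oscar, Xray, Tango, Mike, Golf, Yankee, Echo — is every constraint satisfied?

No

Here Yankee comes after Golf.
That contradicts the constraint that Yankee must precede Golf.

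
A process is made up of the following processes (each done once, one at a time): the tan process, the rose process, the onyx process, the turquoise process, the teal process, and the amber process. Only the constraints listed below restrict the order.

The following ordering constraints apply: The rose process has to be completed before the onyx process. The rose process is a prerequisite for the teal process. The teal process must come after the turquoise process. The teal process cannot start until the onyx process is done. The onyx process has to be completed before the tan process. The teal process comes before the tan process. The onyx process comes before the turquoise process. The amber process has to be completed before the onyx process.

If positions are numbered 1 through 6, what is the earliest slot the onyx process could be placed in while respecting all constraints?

3

Working backwards through the constraints from the onyx process, its full set of required predecessors is the rose process, the amber process — 2 of them.
So at minimum 2 processes come before the onyx process, putting the onyx process no earlier than position 3. That position is achievable by scheduling exactly those predecessors first.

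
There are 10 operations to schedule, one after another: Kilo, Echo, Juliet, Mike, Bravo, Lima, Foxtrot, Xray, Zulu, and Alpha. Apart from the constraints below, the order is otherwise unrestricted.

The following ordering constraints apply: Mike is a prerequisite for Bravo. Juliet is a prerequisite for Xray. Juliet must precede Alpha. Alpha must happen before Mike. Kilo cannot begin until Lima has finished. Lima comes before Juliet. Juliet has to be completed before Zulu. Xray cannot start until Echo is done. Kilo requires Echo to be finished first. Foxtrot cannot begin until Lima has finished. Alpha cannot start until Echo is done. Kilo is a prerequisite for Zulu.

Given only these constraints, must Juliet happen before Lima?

There is a chain Lima → Juliet, which puts Lima before Juliet.
So Juliet does not have to come before Lima — it cannot.

No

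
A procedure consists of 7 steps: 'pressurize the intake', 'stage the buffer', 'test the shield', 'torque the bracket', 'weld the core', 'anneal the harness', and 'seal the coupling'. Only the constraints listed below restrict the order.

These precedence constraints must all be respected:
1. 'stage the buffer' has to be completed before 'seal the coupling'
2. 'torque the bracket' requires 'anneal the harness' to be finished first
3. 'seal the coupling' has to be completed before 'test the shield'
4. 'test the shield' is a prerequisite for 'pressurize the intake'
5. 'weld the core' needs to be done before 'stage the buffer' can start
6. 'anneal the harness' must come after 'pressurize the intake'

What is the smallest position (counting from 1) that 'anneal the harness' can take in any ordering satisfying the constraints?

Working backwards through the constraints from 'anneal the harness', its full set of required predecessors is 'pressurize the intake', 'stage the buffer', 'test the shield', 'weld the core', 'seal the coupling' — 5 of them.
With 5 mandatory predecessors, the earliest 'anneal the harness' can sit is position 5+1 = 6, and placing just those 5 first achieves it.

6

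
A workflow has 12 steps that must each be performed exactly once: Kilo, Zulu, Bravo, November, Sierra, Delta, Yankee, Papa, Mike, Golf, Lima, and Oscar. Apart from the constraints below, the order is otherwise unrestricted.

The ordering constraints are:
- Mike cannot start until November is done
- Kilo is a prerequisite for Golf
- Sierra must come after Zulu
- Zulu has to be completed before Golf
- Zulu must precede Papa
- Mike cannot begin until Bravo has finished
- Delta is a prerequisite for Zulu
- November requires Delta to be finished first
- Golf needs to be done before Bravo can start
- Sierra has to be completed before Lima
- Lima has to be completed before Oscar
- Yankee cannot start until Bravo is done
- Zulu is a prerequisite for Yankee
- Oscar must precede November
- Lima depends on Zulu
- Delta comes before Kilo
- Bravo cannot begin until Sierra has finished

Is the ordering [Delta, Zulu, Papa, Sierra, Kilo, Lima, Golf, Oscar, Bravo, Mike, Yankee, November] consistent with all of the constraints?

No

Here November comes after Mike.
Since November is required before Mike, the ordering is invalid.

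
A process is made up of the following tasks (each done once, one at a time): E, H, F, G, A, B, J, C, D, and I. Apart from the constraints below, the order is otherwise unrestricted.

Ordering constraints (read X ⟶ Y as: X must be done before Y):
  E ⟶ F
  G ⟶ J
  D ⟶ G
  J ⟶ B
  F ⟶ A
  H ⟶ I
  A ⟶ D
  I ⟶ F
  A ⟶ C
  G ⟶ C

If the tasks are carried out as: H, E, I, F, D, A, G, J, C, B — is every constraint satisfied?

In the proposed order, D appears before A.
Since A is required before D, the ordering is invalid.

No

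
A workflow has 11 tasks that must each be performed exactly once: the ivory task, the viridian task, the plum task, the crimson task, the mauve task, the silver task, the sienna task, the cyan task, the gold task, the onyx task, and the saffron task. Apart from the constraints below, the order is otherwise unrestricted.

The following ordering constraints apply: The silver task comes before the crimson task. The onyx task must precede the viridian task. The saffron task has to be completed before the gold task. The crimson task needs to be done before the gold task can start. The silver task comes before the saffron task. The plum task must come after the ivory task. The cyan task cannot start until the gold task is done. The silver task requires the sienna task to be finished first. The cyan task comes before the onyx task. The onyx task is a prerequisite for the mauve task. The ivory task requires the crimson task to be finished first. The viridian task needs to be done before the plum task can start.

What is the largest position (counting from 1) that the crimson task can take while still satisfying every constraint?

4

Following every chain forward from the crimson task, the tasks that must come later are the ivory task, the viridian task, the plum task, the mauve task, the cyan task, the gold task, the onyx task — 7 of them.
With 7 mandatory successors out of 11 tasks total, the latest slot for the crimson task is 11−7 = 4, and it's reachable by doing all non-successors before the crimson task.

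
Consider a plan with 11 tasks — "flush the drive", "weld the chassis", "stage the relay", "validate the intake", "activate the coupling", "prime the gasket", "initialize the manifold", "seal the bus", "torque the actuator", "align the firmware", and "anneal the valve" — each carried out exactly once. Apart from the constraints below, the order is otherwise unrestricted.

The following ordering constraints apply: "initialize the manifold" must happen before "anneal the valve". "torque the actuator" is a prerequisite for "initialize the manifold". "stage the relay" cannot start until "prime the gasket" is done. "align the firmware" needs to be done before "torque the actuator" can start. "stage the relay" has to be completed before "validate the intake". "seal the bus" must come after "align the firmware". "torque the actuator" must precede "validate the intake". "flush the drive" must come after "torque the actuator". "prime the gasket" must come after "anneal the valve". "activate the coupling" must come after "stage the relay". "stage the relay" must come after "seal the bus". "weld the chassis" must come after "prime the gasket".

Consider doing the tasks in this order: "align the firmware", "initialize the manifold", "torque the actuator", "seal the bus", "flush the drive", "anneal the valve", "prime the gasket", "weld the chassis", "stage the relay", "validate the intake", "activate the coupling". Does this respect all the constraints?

No

The sequence places "initialize the manifold" ahead of "torque the actuator".
That contradicts the constraint that "torque the actuator" must precede "initialize the manifold".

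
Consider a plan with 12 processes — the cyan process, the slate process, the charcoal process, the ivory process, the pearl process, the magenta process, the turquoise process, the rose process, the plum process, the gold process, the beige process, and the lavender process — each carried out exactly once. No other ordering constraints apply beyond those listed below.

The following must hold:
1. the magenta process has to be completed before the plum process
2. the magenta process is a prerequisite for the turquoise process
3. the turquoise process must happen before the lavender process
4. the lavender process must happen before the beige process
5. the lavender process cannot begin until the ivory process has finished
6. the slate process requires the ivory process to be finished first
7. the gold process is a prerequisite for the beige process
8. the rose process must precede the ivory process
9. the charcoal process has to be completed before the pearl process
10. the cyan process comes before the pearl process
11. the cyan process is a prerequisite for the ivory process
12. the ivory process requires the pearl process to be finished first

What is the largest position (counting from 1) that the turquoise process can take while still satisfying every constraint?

The processes that are forced after the turquoise process, directly or by a chain of constraints, are the beige process, the lavender process. That's 2 processes.
So at least 2 processes follow the turquoise process, putting the turquoise process no later than position 10. That position is achievable by scheduling everything else first.

10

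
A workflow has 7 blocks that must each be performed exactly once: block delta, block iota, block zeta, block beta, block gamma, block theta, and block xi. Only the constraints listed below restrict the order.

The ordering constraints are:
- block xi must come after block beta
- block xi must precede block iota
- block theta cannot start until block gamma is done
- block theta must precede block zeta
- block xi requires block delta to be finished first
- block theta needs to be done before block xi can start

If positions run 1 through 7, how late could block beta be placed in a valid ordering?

5

The blocks that are forced after block beta, directly or by a chain of constraints, are block iota, block xi. That's 2 blocks.
So at least 2 blocks follow block beta, putting block beta no later than position 5. That position is achievable by scheduling everything else first.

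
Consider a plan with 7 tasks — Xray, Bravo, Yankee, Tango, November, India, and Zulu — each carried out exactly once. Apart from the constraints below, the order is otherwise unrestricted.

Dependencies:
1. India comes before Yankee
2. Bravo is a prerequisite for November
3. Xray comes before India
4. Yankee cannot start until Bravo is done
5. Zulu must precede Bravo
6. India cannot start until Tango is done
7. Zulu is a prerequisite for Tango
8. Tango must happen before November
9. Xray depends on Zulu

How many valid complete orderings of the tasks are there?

Only Zulu has no prerequisites, so it must go first.
Counting all ways to extend the partial order to a total order gives 24.

24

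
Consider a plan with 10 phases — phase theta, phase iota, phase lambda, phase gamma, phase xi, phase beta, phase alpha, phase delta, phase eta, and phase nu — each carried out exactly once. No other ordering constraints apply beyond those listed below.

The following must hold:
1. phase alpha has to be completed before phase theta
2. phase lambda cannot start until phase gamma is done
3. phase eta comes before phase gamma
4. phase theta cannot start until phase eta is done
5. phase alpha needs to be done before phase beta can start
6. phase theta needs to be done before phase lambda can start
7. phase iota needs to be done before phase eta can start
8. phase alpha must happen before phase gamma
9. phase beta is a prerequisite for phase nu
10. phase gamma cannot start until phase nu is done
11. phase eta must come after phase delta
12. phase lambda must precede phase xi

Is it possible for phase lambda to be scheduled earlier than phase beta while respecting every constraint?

There is a dependency chain phase beta → phase nu → phase gamma → phase lambda, so phase lambda always comes after phase beta.
So no valid ordering can have phase lambda before phase beta.

No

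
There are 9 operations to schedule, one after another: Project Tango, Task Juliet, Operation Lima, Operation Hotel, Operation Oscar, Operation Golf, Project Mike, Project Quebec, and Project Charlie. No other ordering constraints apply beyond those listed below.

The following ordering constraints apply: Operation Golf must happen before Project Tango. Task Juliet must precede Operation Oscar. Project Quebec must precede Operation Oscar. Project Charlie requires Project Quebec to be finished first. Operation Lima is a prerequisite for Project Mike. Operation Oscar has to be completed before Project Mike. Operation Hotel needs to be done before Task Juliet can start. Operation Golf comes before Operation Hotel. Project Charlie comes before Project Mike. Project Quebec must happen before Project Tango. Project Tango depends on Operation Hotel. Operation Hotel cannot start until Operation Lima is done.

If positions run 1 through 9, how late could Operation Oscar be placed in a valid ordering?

8

Following the constraints forward from Operation Oscar, its only required successor is Project Mike.
So at least 1 operation follows Operation Oscar, putting Operation Oscar no later than position 8. That position is achievable by scheduling everything else first.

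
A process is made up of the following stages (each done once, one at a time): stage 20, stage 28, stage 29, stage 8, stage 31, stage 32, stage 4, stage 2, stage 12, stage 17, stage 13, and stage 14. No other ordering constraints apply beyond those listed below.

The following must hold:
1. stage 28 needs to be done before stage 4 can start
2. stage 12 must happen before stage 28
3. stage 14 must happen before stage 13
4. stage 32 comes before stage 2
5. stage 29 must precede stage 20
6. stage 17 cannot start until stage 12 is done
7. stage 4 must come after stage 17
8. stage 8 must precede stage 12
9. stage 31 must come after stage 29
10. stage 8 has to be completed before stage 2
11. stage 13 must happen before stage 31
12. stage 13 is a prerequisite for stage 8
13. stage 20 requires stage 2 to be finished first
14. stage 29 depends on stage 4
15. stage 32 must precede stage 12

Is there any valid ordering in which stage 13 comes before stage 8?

The constraints force stage 13 before stage 8, so yes — every valid ordering has stage 13 earlier.

Yes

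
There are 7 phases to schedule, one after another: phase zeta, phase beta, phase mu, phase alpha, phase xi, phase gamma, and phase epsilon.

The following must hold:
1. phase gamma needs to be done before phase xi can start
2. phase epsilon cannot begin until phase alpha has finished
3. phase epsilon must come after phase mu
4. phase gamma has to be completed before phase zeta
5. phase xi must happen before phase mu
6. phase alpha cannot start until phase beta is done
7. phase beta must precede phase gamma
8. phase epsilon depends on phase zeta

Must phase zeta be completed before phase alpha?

Phase zeta and phase alpha are not related by any chain of constraints.
A valid ordering placing phase alpha before phase zeta exists, so the answer is no.

No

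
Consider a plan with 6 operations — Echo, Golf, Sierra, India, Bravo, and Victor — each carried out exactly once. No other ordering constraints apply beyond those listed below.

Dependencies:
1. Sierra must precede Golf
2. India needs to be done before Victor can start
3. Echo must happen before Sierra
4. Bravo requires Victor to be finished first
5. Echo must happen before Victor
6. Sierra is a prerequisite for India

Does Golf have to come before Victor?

Golf and Victor are not related by any chain of constraints.
So Golf can come before Victor or after — it is not forced.

No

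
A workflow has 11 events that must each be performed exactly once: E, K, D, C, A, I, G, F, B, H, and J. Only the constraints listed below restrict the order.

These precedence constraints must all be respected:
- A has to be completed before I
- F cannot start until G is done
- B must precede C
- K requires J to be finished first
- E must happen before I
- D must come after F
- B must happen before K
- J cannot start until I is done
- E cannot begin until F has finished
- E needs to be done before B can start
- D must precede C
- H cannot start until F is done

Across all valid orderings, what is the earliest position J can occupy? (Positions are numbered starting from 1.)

6

The events that are forced before J, directly or transitively, are E, A, I, G, F. That's 5 events.
With 5 mandatory predecessors, the earliest J can sit is position 5+1 = 6, and placing just those 5 first achieves it.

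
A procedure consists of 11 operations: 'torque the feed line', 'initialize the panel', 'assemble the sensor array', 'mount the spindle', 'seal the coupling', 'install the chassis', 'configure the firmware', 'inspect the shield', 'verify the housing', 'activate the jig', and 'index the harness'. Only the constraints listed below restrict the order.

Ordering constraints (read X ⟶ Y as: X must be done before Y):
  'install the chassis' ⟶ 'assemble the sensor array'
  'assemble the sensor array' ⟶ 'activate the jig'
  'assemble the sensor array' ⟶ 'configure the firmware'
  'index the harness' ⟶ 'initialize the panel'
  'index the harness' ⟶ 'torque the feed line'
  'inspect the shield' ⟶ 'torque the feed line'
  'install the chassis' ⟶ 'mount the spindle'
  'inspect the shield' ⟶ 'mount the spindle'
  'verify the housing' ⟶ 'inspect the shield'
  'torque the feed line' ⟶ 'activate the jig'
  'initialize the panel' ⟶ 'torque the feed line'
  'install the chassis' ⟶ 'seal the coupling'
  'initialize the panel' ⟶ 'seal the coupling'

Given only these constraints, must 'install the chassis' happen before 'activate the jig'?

Chaining the stated constraints: 'install the chassis' → 'assemble the sensor array' → 'activate the jig'.
So 'install the chassis' must precede 'activate the jig' in any valid ordering.

Yes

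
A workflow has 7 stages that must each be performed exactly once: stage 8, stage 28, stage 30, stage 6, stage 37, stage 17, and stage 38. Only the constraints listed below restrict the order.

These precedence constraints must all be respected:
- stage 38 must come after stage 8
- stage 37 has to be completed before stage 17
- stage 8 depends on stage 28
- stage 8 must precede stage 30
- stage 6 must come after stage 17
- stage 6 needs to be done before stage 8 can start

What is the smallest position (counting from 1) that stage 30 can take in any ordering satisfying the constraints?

The stages that are forced before stage 30, directly or transitively, are stage 8, stage 28, stage 6, stage 37, stage 17. That's 5 stages.
With 5 mandatory predecessors, the earliest stage 30 can sit is position 5+1 = 6, and placing just those 5 first achieves it.

6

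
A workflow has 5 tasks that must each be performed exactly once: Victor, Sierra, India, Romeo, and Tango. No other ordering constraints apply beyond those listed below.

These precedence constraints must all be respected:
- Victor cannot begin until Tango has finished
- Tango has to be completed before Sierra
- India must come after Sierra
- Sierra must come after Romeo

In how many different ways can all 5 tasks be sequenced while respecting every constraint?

7

The tasks with no prerequisites are Romeo, Tango; any of them can be placed first.
Systematically extending each partial ordering one task at a time and counting, there are 7 complete orderings.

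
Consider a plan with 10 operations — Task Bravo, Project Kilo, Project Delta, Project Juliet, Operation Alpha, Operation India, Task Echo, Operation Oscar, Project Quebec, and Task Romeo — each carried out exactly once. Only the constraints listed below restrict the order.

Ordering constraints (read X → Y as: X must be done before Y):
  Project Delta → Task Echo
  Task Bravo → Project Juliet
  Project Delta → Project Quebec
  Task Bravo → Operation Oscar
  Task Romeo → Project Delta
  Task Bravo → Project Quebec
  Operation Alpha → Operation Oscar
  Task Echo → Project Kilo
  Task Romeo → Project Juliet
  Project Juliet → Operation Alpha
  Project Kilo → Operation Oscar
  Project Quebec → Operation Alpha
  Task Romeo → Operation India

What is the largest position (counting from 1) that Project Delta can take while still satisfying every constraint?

5

Following every chain forward from Project Delta, the operations that must come later are Project Kilo, Operation Alpha, Task Echo, Operation Oscar, Project Quebec — 5 of them.
So at least 5 operations follow Project Delta, putting Project Delta no later than position 5. That position is achievable by scheduling everything else first.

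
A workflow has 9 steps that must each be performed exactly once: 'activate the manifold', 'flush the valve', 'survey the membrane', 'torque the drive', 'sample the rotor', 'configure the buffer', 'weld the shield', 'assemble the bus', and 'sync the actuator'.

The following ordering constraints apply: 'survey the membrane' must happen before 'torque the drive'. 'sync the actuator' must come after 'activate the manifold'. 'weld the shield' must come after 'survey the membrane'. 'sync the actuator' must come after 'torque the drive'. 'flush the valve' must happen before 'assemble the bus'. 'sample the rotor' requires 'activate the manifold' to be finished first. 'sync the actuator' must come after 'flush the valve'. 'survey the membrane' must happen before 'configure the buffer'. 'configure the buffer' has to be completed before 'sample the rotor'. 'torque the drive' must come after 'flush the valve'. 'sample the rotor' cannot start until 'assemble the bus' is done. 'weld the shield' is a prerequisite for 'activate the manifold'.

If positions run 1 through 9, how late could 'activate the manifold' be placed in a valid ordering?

7

Following every chain forward from 'activate the manifold', the steps that must come later are 'sample the rotor', 'sync the actuator' — 2 of them.
So at least 2 steps follow 'activate the manifold', putting 'activate the manifold' no later than position 7. That position is achievable by scheduling everything else first.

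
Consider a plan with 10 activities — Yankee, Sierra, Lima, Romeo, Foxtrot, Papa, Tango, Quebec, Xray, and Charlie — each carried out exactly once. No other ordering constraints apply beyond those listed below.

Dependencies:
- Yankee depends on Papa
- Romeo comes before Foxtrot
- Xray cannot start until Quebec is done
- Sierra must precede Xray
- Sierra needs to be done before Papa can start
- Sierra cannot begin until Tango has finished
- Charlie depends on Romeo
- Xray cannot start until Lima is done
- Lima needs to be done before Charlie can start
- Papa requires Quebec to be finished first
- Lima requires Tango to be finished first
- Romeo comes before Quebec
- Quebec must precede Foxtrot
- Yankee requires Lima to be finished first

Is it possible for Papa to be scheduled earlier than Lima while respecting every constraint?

Yes

The constraints leave Papa and Lima unordered relative to each other; nothing requires Lima earlier.
So a valid ordering placing Papa earlier than Lima exists.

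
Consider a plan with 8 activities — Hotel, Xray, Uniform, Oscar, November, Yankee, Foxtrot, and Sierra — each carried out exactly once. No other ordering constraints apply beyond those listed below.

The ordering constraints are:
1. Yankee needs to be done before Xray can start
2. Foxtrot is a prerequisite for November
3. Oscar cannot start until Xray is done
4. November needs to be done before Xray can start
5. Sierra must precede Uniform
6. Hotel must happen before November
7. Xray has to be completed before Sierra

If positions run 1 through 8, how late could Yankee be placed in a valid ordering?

Every activity that must follow Yankee has to come after it. Tracing all chains starting from Yankee, those activities are: Xray, Uniform, Oscar, Sierra — 4 in total.
So at least 4 activities follow Yankee, putting Yankee no later than position 4. That position is achievable by scheduling everything else first.

4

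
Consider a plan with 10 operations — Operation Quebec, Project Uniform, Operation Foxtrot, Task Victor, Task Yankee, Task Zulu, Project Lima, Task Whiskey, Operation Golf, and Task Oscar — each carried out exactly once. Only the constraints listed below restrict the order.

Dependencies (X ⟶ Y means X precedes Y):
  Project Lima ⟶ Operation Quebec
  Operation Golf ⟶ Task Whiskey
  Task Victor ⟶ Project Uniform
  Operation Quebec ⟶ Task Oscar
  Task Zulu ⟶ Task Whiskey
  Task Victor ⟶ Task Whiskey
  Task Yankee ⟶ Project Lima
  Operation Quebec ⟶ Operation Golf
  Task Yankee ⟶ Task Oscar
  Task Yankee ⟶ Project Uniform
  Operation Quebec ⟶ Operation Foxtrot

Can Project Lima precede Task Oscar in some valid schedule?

Yes

The constraints force Project Lima before Task Oscar, so yes — every valid ordering has Project Lima earlier.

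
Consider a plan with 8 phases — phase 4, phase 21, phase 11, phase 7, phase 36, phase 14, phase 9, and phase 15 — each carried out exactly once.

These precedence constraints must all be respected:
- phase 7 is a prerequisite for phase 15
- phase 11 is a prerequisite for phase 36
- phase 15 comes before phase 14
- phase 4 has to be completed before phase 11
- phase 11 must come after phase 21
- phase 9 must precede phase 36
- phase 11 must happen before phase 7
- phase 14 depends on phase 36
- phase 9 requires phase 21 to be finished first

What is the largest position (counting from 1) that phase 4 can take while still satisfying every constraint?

Following every chain forward from phase 4, the phases that must come later are phase 11, phase 7, phase 36, phase 14, phase 15 — 5 of them.
With 5 mandatory successors out of 8 phases total, the latest slot for phase 4 is 8−5 = 3, and it's reachable by doing all non-successors before phase 4.

3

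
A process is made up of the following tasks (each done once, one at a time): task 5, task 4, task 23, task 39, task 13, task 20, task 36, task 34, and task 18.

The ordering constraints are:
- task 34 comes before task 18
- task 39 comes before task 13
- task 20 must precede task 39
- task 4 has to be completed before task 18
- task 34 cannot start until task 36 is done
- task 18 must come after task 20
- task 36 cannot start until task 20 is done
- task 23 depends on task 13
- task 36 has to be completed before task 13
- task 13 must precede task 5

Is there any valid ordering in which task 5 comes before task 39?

No

Following task 39 → task 13 → task 5, task 39 must precede task 5 in every valid ordering.
Hence task 5 can never be scheduled before task 39.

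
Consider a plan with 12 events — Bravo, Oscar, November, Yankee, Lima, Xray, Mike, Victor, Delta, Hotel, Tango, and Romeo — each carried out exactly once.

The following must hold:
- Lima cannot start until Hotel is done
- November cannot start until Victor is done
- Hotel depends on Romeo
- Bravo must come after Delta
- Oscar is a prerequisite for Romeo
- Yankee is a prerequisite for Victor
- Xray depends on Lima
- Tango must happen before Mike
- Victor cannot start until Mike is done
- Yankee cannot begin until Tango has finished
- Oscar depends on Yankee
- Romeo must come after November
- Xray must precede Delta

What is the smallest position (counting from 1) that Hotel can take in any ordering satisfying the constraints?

8

Every event that must precede Hotel has to come before it. Tracing all chains that end at Hotel, those events are: Oscar, November, Yankee, Mike, Victor, Tango, Romeo — 7 in total.
So at minimum 7 events come before Hotel, putting Hotel no earlier than position 8. That position is achievable by scheduling exactly those predecessors first.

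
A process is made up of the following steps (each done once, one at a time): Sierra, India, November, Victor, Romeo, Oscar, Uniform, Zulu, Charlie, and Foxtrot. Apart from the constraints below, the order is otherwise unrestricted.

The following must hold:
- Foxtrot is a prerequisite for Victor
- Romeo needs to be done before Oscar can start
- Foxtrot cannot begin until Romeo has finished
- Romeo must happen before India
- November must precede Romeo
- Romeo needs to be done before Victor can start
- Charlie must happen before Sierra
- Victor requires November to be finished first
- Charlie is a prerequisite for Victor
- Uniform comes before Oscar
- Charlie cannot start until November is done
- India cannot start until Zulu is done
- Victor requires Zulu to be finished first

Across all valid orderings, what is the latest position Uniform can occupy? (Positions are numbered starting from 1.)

9

The only step forced after Uniform (directly or by a chain) is Oscar.
With 1 mandatory successor out of 10 steps total, the latest slot for Uniform is 10−1 = 9, and it's reachable by doing all non-successors before Uniform.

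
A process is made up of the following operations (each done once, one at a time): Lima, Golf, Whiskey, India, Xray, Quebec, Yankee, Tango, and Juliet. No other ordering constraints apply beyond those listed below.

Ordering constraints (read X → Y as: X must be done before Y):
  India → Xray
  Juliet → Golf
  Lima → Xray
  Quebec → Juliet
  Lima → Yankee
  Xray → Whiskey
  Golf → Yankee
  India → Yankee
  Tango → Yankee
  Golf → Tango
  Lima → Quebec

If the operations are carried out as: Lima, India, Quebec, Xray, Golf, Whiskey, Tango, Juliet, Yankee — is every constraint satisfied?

No

The sequence places Golf ahead of Juliet.
That contradicts the constraint that Juliet must precede Golf.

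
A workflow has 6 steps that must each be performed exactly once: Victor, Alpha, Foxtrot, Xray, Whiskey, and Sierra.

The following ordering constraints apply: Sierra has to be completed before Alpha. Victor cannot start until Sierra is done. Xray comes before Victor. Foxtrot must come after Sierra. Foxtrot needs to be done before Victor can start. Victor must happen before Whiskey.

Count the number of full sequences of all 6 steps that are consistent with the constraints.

The steps with no prerequisites are Xray, Sierra; any of them can be placed first.
Systematically extending each partial ordering one step at a time and counting, there are 14 complete orderings.

14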